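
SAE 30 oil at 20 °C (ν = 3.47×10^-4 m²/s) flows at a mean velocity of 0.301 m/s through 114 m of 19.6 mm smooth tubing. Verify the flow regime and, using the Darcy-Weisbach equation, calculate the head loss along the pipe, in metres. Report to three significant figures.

h_f ≈ 101 m

Re = VD/ν = 0.301·0.01960/3.47×10^-4 = 17.0 → laminar (Re < 2300)
f = 64/Re = 3.764
h_f = f(L/D)V²/(2g) = 3.764·(114/0.01960)·0.301²/(2·9.81) = 101.1 m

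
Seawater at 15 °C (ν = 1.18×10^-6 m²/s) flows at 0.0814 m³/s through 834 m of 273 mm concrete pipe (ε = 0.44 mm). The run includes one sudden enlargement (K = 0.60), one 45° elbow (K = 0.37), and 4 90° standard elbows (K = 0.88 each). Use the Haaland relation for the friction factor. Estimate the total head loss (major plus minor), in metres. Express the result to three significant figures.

V = 4Q/(πD²) = 1.391 m/s; V²/2g = 0.09856 m
Re = 3.22×10^5, ε/D = 0.00161 → f = 0.02275 (Haaland)
Major: h_f = f(L/D)·V²/2g = 0.02275·3055·0.09856 = 6.851 m
Minor: ΣK = 4.49; h_m = ΣK·V²/2g = 0.4426 m
Total H_L = 6.851 + 0.4426 = 7.293 m

H_L ≈ 7.29 m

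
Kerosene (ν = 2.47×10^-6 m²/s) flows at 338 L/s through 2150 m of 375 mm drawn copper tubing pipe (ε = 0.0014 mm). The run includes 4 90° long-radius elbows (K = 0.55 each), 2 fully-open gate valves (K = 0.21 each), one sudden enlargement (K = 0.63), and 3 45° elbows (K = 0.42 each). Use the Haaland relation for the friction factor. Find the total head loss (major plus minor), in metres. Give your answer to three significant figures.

V = 4Q/(πD²) = 3.060 m/s; V²/2g = 0.4773 m
Re = 4.65×10^5, ε/D = 3.73×10^-6 → f = 0.01327 (Haaland)
Major: h_f = f(L/D)·V²/2g = 0.01327·5733·0.4773 = 36.33 m
Minor: ΣK = 4.51; h_m = ΣK·V²/2g = 2.153 m
Total H_L = 36.33 + 2.153 = 38.48 m

H_L ≈ 38.5 m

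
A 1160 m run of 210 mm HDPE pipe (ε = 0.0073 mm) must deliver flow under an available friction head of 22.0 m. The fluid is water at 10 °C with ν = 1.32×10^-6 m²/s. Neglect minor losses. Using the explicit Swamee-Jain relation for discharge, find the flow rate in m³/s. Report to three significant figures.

Swamee-Jain (Type II): Q = -0.965·√(gD⁵h_f/L)·ln[ε/(3.7D) + √(3.17ν²L/(gD³h_f))]
√(gD⁵h_f/L) = √(9.81·0.210⁵·22.0/1160) = 0.008717
ε/(3.7D) = 9.40×10^-6; √(3.17ν²L/(gD³h_f)) = 5.66×10^-5
Q = -0.965·0.008717·ln(6.601×10^-5) = 0.08097 m³/s
Check: V = 2.34 m/s, Re = 3.72×10^5, f = 0.01426, h_f = 21.9 m ≈ 22.0 m ✓

Q ≈ 0.0810 m³/s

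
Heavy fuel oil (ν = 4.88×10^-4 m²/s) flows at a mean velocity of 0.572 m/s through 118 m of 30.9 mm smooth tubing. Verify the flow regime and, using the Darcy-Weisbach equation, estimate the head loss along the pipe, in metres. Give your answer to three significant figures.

h_f ≈ 113 m

Re = VD/ν = 0.572·0.03090/4.88×10^-4 = 36.2 → laminar (Re < 2300)
f = 64/Re = 1.767
h_f = f(L/D)V²/(2g) = 1.767·(118/0.03090)·0.572²/(2·9.81) = 112.5 m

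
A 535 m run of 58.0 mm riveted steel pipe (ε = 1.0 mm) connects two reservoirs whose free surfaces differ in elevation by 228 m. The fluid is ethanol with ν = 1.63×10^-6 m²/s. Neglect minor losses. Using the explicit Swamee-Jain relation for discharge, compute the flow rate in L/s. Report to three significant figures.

Q ≈ 8.55 L/s

Swamee-Jain (Type II): Q = -0.965·√(gD⁵h_f/L)·ln[ε/(3.7D) + √(3.17ν²L/(gD³h_f))]
√(gD⁵h_f/L) = √(9.81·0.0580⁵·228/535) = 0.001657
ε/(3.7D) = 0.00466; √(3.17ν²L/(gD³h_f)) = 1.02×10^-4
Q = -0.965·0.001657·ln(0.004761) = 0.008548 m³/s
Check: V = 3.24 m/s, Re = 1.15×10^5, f = 0.04657, h_f = 229 m ≈ 228 m ✓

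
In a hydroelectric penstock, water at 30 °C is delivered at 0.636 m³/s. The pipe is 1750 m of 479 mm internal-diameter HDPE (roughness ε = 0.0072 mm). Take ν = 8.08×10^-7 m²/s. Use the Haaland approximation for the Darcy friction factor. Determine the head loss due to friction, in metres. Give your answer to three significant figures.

h_f ≈ 24.9 m

V = 4Q/(πD²) = 4·0.636/(π·0.479²) = 3.529 m/s
Re = VD/ν = 3.529·0.479/8.08×10^-7 = 2.09×10^6 → turbulent
ε/D = 0.0072/479 = 1.50×10^-5
Haaland: f = 0.01073
h_f = f(L/D)V²/(2g) = 0.01073·(1750/0.479)·3.529²/(2·9.81) = 24.89 m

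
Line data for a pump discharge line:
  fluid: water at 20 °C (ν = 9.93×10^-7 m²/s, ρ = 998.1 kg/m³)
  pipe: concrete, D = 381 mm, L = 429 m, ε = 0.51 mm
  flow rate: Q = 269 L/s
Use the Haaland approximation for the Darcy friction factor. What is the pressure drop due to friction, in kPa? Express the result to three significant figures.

V = 4Q/(πD²) = 4·0.269/(π·0.381²) = 2.359 m/s
Re = VD/ν = 2.359·0.381/9.93×10^-7 = 9.05×10^5 → turbulent
ε/D = 0.51/381 = 0.00134
Haaland: f = 0.02139
h_f = f(L/D)V²/(2g) = 0.02139·(429/0.381)·2.359²/(2·9.81) = 6.833 m
Δp = ρg·h_f = 998.1·9.81·6.833 = 66.91 kPa

Δp ≈ 66.9 kPa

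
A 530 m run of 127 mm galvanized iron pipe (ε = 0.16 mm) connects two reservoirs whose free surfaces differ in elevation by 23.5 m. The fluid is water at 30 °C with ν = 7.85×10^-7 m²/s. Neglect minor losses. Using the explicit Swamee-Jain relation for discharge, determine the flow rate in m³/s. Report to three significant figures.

Q ≈ 0.0287 m³/s

Swamee-Jain (Type II): Q = -0.965·√(gD⁵h_f/L)·ln[ε/(3.7D) + √(3.17ν²L/(gD³h_f))]
√(gD⁵h_f/L) = √(9.81·0.127⁵·23.5/530) = 0.003791
ε/(3.7D) = 3.40×10^-4; √(3.17ν²L/(gD³h_f)) = 4.68×10^-5
Q = -0.965·0.003791·ln(3.873×10^-4) = 0.02874 m³/s
Check: V = 2.27 m/s, Re = 3.67×10^5, f = 0.02161, h_f = 23.7 m ≈ 23.5 m ✓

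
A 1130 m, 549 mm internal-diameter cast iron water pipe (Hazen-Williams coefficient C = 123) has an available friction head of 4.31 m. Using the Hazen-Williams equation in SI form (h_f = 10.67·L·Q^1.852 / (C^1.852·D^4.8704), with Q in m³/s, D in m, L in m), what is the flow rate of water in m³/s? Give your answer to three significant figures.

Rearranging: Q = [h_f·C^1.852·D^4.8704 / (10.67·L)]^(1/1.852)
Q = [4.31·123^1.852·0.549^4.8704 / (10.67·1130)]^0.540 = 0.3499 m³/s

Q ≈ 0.350 m³/s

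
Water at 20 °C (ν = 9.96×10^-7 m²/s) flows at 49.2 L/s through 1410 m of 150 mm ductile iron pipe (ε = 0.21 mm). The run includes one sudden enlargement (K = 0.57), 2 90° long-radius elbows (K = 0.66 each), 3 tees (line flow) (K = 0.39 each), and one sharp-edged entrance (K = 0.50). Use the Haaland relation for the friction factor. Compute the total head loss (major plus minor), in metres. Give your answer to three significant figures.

H_L ≈ 82.7 m

V = 4Q/(πD²) = 2.784 m/s; V²/2g = 0.3951 m
Re = 4.19×10^5, ε/D = 0.00140 → f = 0.02188 (Haaland)
Major: h_f = f(L/D)·V²/2g = 0.02188·9400·0.3951 = 81.26 m
Minor: ΣK = 3.56; h_m = ΣK·V²/2g = 1.406 m
Total H_L = 81.26 + 1.406 = 82.67 m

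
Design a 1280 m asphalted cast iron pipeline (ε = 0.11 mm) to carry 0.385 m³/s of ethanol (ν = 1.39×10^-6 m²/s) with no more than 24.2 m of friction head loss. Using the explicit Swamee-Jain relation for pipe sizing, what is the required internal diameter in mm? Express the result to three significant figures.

D ≈ 405 mm

Swamee-Jain (Type III): D = 0.66·[ε^1.25·(LQ²/(gh_f))^4.75 + ν·Q^9.4·(L/(gh_f))^5.2]^0.04
LQ²/(gh_f) = 0.7992; L/(gh_f) = 5.392
Term 1 = ε^1.25·(…)^4.75 = 3.88×10^-6; Term 2 = ν·Q^9.4·(…)^5.2 = 1.13×10^-6
D = 0.66·(3.88×10^-6 + 1.13×10^-6)^0.04 = 0.4051 m = 405 mm
Check: V = 2.99 m/s, Re = 8.71×10^5, f = 0.01560, h_f = 22.4 m ≈ 24.2 m ✓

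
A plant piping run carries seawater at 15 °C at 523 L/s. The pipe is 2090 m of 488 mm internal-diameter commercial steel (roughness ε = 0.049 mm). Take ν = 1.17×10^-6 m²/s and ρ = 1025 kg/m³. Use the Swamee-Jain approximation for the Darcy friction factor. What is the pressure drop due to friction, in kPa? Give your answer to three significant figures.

V = 4Q/(πD²) = 4·0.523/(π·0.488²) = 2.796 m/s
Re = VD/ν = 2.796·0.488/1.17×10^-6 = 1.17×10^6 → turbulent
ε/D = 0.049/488 = 1.00×10^-4
Swamee-Jain: f = 0.01335
h_f = f(L/D)V²/(2g) = 0.01335·(2090/0.488)·2.796²/(2·9.81) = 22.78 m
Δp = ρg·h_f = 1025·9.81·22.78 = 229.1 kPa

Δp ≈ 229 kPa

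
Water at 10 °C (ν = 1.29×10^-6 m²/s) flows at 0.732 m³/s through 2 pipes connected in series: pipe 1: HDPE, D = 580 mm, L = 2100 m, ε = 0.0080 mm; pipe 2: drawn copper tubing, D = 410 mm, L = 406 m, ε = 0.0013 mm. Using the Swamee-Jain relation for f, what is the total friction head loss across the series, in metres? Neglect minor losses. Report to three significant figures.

H ≈ 33.0 m

Pipe 1: V = 2.771 m/s, Re = 1.25×10^6, ε/D = 1.38×10^-5, f = 0.01157, h_1 = f(L/D)V²/2g = 16.39 m
Pipe 2: V = 5.544 m/s, Re = 1.76×10^6, ε/D = 3.17×10^-6, f = 0.01069, h_2 = f(L/D)V²/2g = 16.58 m
Series → Q common, losses add: H = Σh = 32.97 m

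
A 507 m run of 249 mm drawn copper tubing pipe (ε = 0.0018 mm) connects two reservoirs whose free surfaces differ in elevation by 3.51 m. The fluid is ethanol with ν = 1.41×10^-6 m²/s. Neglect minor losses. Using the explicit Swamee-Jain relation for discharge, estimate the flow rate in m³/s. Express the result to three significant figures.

Swamee-Jain (Type II): Q = -0.965·√(gD⁵h_f/L)·ln[ε/(3.7D) + √(3.17ν²L/(gD³h_f))]
√(gD⁵h_f/L) = √(9.81·0.249⁵·3.51/507) = 0.008063
ε/(3.7D) = 1.95×10^-6; √(3.17ν²L/(gD³h_f)) = 7.75×10^-5
Q = -0.965·0.008063·ln(7.948×10^-5) = 0.07345 m³/s
Check: V = 1.51 m/s, Re = 2.66×10^5, f = 0.01478, h_f = 3.49 m ≈ 3.51 m ✓

Q ≈ 0.0734 m³/s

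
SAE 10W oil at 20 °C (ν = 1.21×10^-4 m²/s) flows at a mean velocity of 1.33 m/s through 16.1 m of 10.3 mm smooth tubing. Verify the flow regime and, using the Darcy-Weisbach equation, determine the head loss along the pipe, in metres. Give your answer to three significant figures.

Re = VD/ν = 1.33·0.01030/1.21×10^-4 = 113 → laminar (Re < 2300)
f = 64/Re = 0.5653
h_f = f(L/D)V²/(2g) = 0.5653·(16.1/0.01030)·1.33²/(2·9.81) = 79.67 m

h_f ≈ 79.7 m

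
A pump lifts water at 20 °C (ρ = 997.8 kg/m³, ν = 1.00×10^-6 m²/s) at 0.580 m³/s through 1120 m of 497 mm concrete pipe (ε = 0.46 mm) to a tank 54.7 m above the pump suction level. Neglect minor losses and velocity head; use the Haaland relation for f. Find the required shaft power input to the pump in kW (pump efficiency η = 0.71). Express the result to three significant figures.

P_shaft ≈ 597 kW

V = 4Q/(πD²) = 2.990 m/s; Re = 1.49×10^6; ε/D = 9.26×10^-4; f = 0.01950
h_f = f(L/D)V²/2g = 20.02 m
Total head H = z + h_f = 54.7 + 20.02 = 74.72 m
P_hyd = ρgQH = 997.8·9.81·0.580·74.72 = 424.2 kW
P_shaft = P_hyd/η = 424.2/0.71 = 597.5 kW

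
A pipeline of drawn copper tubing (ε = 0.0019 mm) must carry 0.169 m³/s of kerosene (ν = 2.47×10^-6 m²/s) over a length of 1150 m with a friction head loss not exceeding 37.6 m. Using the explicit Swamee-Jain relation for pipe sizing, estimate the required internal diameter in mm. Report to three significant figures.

D ≈ 256 mm

Swamee-Jain (Type III): D = 0.66·[ε^1.25·(LQ²/(gh_f))^4.75 + ν·Q^9.4·(L/(gh_f))^5.2]^0.04
LQ²/(gh_f) = 0.08905; L/(gh_f) = 3.118
Term 1 = ε^1.25·(…)^4.75 = 7.23×10^-13; Term 2 = ν·Q^9.4·(…)^5.2 = 5.04×10^-11
D = 0.66·(7.23×10^-13 + 5.04×10^-11)^0.04 = 0.2558 m = 256 mm
Check: V = 3.29 m/s, Re = 3.41×10^5, f = 0.01413, h_f = 35.0 m ≈ 37.6 m ✓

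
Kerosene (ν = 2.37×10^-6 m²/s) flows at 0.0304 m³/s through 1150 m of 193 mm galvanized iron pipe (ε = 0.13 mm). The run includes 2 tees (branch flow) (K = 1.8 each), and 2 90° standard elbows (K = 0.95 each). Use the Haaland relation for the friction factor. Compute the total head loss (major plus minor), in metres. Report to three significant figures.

H_L ≈ 7.25 m

V = 4Q/(πD²) = 1.039 m/s; V²/2g = 0.05504 m
Re = 8.46×10^4, ε/D = 6.74×10^-4 → f = 0.02118 (Haaland)
Major: h_f = f(L/D)·V²/2g = 0.02118·5959·0.05504 = 6.944 m
Minor: ΣK = 5.50; h_m = ΣK·V²/2g = 0.3027 m
Total H_L = 6.944 + 0.3027 = 7.247 m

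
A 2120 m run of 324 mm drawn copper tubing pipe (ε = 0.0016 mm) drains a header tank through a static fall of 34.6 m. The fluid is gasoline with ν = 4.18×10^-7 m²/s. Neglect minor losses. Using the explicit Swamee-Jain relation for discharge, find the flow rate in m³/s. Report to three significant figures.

Swamee-Jain (Type II): Q = -0.965·√(gD⁵h_f/L)·ln[ε/(3.7D) + √(3.17ν²L/(gD³h_f))]
√(gD⁵h_f/L) = √(9.81·0.324⁵·34.6/2120) = 0.02391
ε/(3.7D) = 1.33×10^-6; √(3.17ν²L/(gD³h_f)) = 1.01×10^-5
Q = -0.965·0.02391·ln(1.142×10^-5) = 0.2626 m³/s
Check: V = 3.18 m/s, Re = 2.47×10^6, f = 0.01024, h_f = 34.6 m ≈ 34.6 m ✓

Q ≈ 0.263 m³/s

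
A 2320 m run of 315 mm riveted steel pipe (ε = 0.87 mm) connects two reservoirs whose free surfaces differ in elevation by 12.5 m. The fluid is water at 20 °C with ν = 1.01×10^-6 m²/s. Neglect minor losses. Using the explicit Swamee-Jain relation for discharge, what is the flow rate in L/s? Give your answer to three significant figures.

Swamee-Jain (Type II): Q = -0.965·√(gD⁵h_f/L)·ln[ε/(3.7D) + √(3.17ν²L/(gD³h_f))]
√(gD⁵h_f/L) = √(9.81·0.315⁵·12.5/2320) = 0.01280
ε/(3.7D) = 7.46×10^-4; √(3.17ν²L/(gD³h_f)) = 4.42×10^-5
Q = -0.965·0.01280·ln(7.907×10^-4) = 0.08825 m³/s
Check: V = 1.13 m/s, Re = 3.53×10^5, f = 0.02611, h_f = 12.6 m ≈ 12.5 m ✓

Q ≈ 88.2 L/s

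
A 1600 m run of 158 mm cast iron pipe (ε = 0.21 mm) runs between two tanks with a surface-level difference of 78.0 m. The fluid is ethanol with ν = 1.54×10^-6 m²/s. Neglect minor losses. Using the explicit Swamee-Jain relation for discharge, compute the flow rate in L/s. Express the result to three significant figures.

Q ≈ 51.5 L/s

Swamee-Jain (Type II): Q = -0.965·√(gD⁵h_f/L)·ln[ε/(3.7D) + √(3.17ν²L/(gD³h_f))]
√(gD⁵h_f/L) = √(9.81·0.158⁵·78.0/1600) = 0.006862
ε/(3.7D) = 3.59×10^-4; √(3.17ν²L/(gD³h_f)) = 6.31×10^-5
Q = -0.965·0.006862·ln(4.224×10^-4) = 0.05145 m³/s
Check: V = 2.62 m/s, Re = 2.69×10^5, f = 0.02211, h_f = 78.6 m ≈ 78.0 m ✓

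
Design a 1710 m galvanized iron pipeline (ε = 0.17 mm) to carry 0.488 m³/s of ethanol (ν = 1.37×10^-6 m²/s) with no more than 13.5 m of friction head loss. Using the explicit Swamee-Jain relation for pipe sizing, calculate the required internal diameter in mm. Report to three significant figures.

Swamee-Jain (Type III): D = 0.66·[ε^1.25·(LQ²/(gh_f))^4.75 + ν·Q^9.4·(L/(gh_f))^5.2]^0.04
LQ²/(gh_f) = 3.075; L/(gh_f) = 12.91
Term 1 = ε^1.25·(…)^4.75 = 0.00403; Term 2 = ν·Q^9.4·(…)^5.2 = 9.66×10^-4
D = 0.66·(0.00403 + 9.66×10^-4)^0.04 = 0.5339 m = 534 mm
Check: V = 2.18 m/s, Re = 8.49×10^5, f = 0.01603, h_f = 12.4 m ≈ 13.5 m ✓

D ≈ 534 mm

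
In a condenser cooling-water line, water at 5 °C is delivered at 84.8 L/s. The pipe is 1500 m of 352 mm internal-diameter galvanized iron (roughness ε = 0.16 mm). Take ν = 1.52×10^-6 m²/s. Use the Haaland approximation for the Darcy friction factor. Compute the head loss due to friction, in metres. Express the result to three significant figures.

V = 4Q/(πD²) = 4·0.0848/(π·0.352²) = 0.8714 m/s
Re = VD/ν = 0.8714·0.352/1.52×10^-6 = 2.02×10^5 → turbulent
ε/D = 0.16/352 = 4.55×10^-4
Haaland: f = 0.01838
h_f = f(L/D)V²/(2g) = 0.01838·(1500/0.352)·0.8714²/(2·9.81) = 3.031 m

h_f ≈ 3.03 m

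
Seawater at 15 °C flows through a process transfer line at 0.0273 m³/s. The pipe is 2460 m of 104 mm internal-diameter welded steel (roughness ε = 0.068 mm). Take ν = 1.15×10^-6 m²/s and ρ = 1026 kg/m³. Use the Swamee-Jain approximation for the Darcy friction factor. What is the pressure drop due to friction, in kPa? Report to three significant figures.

V = 4Q/(πD²) = 4·0.0273/(π·0.104²) = 3.214 m/s
Re = VD/ν = 3.214·0.104/1.15×10^-6 = 2.91×10^5 → turbulent
ε/D = 0.068/104 = 6.54×10^-4
Swamee-Jain: f = 0.01920
h_f = f(L/D)V²/(2g) = 0.01920·(2460/0.104)·3.214²/(2·9.81) = 239.0 m
Δp = ρg·h_f = 1026·9.81·239.0 = 2406 kPa

Δp ≈ 2410 kPa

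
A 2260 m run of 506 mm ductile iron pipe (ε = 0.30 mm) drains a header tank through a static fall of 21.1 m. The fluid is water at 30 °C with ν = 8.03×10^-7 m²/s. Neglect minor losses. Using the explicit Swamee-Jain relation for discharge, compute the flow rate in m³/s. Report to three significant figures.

Swamee-Jain (Type II): Q = -0.965·√(gD⁵h_f/L)·ln[ε/(3.7D) + √(3.17ν²L/(gD³h_f))]
√(gD⁵h_f/L) = √(9.81·0.506⁵·21.1/2260) = 0.05512
ε/(3.7D) = 1.60×10^-4; √(3.17ν²L/(gD³h_f)) = 1.31×10^-5
Q = -0.965·0.05512·ln(1.734×10^-4) = 0.4606 m³/s
Check: V = 2.29 m/s, Re = 1.44×10^6, f = 0.01775, h_f = 21.2 m ≈ 21.1 m ✓

Q ≈ 0.461 m³/s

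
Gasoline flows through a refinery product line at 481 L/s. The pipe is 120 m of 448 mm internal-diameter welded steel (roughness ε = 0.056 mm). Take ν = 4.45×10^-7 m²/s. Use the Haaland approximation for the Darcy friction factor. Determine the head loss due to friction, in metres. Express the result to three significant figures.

V = 4Q/(πD²) = 4·0.481/(π·0.448²) = 3.051 m/s
Re = VD/ν = 3.051·0.448/4.45×10^-7 = 3.07×10^6 → turbulent
ε/D = 0.056/448 = 1.25×10^-4
Haaland: f = 0.01295
h_f = f(L/D)V²/(2g) = 0.01295·(120/0.448)·3.051²/(2·9.81) = 1.646 m

h_f ≈ 1.65 m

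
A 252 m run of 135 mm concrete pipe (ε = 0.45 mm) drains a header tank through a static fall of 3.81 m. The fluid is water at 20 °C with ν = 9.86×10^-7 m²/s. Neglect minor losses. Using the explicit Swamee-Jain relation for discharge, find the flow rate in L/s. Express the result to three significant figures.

Swamee-Jain (Type II): Q = -0.965·√(gD⁵h_f/L)·ln[ε/(3.7D) + √(3.17ν²L/(gD³h_f))]
√(gD⁵h_f/L) = √(9.81·0.135⁵·3.81/252) = 0.002579
ε/(3.7D) = 9.01×10^-4; √(3.17ν²L/(gD³h_f)) = 9.19×10^-5
Q = -0.965·0.002579·ln(9.928×10^-4) = 0.01721 m³/s
Check: V = 1.20 m/s, Re = 1.65×10^5, f = 0.02791, h_f = 3.84 m ≈ 3.81 m ✓

Q ≈ 17.2 L/s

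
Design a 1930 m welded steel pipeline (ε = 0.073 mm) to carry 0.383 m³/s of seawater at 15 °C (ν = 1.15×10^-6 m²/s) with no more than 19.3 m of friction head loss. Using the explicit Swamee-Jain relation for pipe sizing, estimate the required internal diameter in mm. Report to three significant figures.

Swamee-Jain (Type III): D = 0.66·[ε^1.25·(LQ²/(gh_f))^4.75 + ν·Q^9.4·(L/(gh_f))^5.2]^0.04
LQ²/(gh_f) = 1.495; L/(gh_f) = 10.19
Term 1 = ε^1.25·(…)^4.75 = 4.56×10^-5; Term 2 = ν·Q^9.4·(…)^5.2 = 2.43×10^-5
D = 0.66·(4.56×10^-5 + 2.43×10^-5)^0.04 = 0.4501 m = 450 mm
Check: V = 2.41 m/s, Re = 9.42×10^5, f = 0.01439, h_f = 18.2 m ≈ 19.3 m ✓

D ≈ 450 mm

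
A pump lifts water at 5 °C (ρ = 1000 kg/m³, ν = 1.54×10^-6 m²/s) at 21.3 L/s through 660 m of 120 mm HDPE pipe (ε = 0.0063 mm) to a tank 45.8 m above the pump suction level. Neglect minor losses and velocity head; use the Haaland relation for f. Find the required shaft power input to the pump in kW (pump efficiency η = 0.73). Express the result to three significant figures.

V = 4Q/(πD²) = 1.883 m/s; Re = 1.47×10^5; ε/D = 5.25×10^-5; f = 0.01676
h_f = f(L/D)V²/2g = 16.67 m
Total head H = z + h_f = 45.8 + 16.67 = 62.47 m
P_hyd = ρgQH = 1000·9.81·0.0213·62.47 = 13.05 kW
P_shaft = P_hyd/η = 13.05/0.73 = 17.88 kW

P_shaft ≈ 17.9 kW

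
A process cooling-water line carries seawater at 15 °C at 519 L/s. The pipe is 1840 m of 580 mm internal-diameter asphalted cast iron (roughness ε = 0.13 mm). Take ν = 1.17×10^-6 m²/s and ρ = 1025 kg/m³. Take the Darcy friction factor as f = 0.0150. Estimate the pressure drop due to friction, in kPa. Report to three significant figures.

V = 4Q/(πD²) = 4·0.519/(π·0.580²) = 1.964 m/s
h_f = f(L/D)V²/(2g) = 0.01500·(1840/0.580)·1.964²/(2·9.81) = 9.359 m
Δp = ρg·h_f = 1025·9.81·9.359 = 94.11 kPa

Δp ≈ 94.1 kPa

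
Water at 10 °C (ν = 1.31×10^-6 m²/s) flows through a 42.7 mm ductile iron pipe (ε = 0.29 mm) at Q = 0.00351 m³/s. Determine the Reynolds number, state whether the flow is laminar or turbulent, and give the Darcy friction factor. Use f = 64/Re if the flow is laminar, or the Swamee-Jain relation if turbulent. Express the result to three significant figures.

V = 4Q/(πD²) = 2.451 m/s
Re = VD/ν = 2.451·0.0427/1.31×10^-6 = 7.99×10^4
Re > 4000 → turbulent; ε/D = 0.00679
Swamee-Jain: f = 0.03464

Re ≈ 7.99×10^4; turbulent; f ≈ 0.0346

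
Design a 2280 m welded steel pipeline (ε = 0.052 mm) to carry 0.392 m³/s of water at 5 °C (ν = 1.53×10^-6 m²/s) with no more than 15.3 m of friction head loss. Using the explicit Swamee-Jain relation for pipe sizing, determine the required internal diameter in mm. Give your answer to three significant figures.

D ≈ 489 mm

Swamee-Jain (Type III): D = 0.66·[ε^1.25·(LQ²/(gh_f))^4.75 + ν·Q^9.4·(L/(gh_f))^5.2]^0.04
LQ²/(gh_f) = 2.334; L/(gh_f) = 15.19
Term 1 = ε^1.25·(…)^4.75 = 2.48×10^-4; Term 2 = ν·Q^9.4·(…)^5.2 = 3.20×10^-4
D = 0.66·(2.48×10^-4 + 3.20×10^-4)^0.04 = 0.4895 m = 489 mm
Check: V = 2.08 m/s, Re = 6.66×10^5, f = 0.01410, h_f = 14.5 m ≈ 15.3 m ✓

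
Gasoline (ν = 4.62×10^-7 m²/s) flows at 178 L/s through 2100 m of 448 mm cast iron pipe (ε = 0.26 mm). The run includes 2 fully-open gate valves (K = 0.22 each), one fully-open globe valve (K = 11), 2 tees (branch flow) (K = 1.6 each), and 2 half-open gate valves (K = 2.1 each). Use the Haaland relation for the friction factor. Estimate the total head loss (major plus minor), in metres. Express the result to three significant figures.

V = 4Q/(πD²) = 1.129 m/s; V²/2g = 0.06499 m
Re = 1.09×10^6, ε/D = 5.80×10^-4 → f = 0.01767 (Haaland)
Major: h_f = f(L/D)·V²/2g = 0.01767·4688·0.06499 = 5.383 m
Minor: ΣK = 18.8; h_m = ΣK·V²/2g = 1.224 m
Total H_L = 5.383 + 1.224 = 6.607 m

H_L ≈ 6.61 m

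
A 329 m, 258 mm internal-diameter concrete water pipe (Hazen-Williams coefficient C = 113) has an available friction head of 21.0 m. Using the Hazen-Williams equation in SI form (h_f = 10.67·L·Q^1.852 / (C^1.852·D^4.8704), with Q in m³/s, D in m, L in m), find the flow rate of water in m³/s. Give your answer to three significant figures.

Q ≈ 0.202 m³/s

Rearranging: Q = [h_f·C^1.852·D^4.8704 / (10.67·L)]^(1/1.852)
Q = [21.0·113^1.852·0.258^4.8704 / (10.67·329)]^0.540 = 0.2020 m³/s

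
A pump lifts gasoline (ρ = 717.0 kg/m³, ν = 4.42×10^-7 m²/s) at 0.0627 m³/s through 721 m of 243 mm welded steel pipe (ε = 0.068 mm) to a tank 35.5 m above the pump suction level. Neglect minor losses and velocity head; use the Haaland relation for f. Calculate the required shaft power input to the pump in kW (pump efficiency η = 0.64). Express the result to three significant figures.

P_shaft ≈ 27.4 kW

V = 4Q/(πD²) = 1.352 m/s; Re = 7.43×10^5; ε/D = 2.80×10^-4; f = 0.01562
h_f = f(L/D)V²/2g = 4.318 m
Total head H = z + h_f = 35.5 + 4.318 = 39.82 m
P_hyd = ρgQH = 717.0·9.81·0.0627·39.82 = 17.56 kW
P_shaft = P_hyd/η = 17.56/0.64 = 27.44 kW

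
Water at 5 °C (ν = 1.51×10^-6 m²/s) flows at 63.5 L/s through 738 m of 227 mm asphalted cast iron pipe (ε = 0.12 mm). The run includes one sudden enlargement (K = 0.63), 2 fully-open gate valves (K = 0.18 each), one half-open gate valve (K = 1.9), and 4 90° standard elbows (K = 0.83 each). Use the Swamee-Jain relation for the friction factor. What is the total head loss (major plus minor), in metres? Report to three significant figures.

V = 4Q/(πD²) = 1.569 m/s; V²/2g = 0.1255 m
Re = 2.36×10^5, ε/D = 5.29×10^-4 → f = 0.01882 (Swamee-Jain)
Major: h_f = f(L/D)·V²/2g = 0.01882·3251·0.1255 = 7.678 m
Minor: ΣK = 6.21; h_m = ΣK·V²/2g = 0.7792 m
Total H_L = 7.678 + 0.7792 = 8.457 m

H_L ≈ 8.46 m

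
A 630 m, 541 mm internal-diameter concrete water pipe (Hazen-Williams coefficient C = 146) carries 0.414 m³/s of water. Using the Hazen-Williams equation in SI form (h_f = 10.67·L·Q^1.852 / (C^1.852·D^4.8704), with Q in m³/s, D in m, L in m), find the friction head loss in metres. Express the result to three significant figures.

h_f ≈ 2.57 m

h_f = 10.67·630·0.414^1.852 / (146^1.852·0.541^4.8704) = 2.566 m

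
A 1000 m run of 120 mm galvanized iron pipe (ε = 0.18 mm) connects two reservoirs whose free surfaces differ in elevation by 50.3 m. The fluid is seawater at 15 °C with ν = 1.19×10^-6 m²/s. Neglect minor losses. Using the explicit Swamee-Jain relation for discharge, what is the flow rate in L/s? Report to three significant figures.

Q ≈ 25.9 L/s

Swamee-Jain (Type II): Q = -0.965·√(gD⁵h_f/L)·ln[ε/(3.7D) + √(3.17ν²L/(gD³h_f))]
√(gD⁵h_f/L) = √(9.81·0.120⁵·50.3/1000) = 0.003504
ε/(3.7D) = 4.05×10^-4; √(3.17ν²L/(gD³h_f)) = 7.26×10^-5
Q = -0.965·0.003504·ln(4.780×10^-4) = 0.02585 m³/s
Check: V = 2.29 m/s, Re = 2.31×10^5, f = 0.02283, h_f = 50.7 m ≈ 50.3 m ✓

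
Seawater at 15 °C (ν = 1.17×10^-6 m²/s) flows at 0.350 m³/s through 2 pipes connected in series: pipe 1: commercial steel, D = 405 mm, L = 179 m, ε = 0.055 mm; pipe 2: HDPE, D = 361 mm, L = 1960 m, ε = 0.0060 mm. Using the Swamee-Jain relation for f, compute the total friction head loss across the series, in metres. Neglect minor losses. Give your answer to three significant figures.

H ≈ 40.9 m

Pipe 1: V = 2.717 m/s, Re = 9.40×10^5, ε/D = 1.36×10^-4, f = 0.01407, h_1 = f(L/D)V²/2g = 2.339 m
Pipe 2: V = 3.420 m/s, Re = 1.06×10^6, ε/D = 1.66×10^-5, f = 0.01192, h_2 = f(L/D)V²/2g = 38.55 m
Series → Q common, losses add: H = Σh = 40.89 m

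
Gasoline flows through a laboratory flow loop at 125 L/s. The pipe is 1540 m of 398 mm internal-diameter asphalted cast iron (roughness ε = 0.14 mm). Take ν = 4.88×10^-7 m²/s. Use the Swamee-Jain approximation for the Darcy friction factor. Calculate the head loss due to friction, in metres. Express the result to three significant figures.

h_f ≈ 3.25 m

V = 4Q/(πD²) = 4·0.125/(π·0.398²) = 1.005 m/s
Re = VD/ν = 1.005·0.398/4.88×10^-7 = 8.19×10^5 → turbulent
ε/D = 0.14/398 = 3.52×10^-4
Swamee-Jain: f = 0.01633
h_f = f(L/D)V²/(2g) = 0.01633·(1540/0.398)·1.005²/(2·9.81) = 3.252 m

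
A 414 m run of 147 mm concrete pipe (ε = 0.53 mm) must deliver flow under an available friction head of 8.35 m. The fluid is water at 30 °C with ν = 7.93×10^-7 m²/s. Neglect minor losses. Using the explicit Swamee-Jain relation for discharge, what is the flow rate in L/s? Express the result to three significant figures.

Swamee-Jain (Type II): Q = -0.965·√(gD⁵h_f/L)·ln[ε/(3.7D) + √(3.17ν²L/(gD³h_f))]
√(gD⁵h_f/L) = √(9.81·0.147⁵·8.35/414) = 0.003685
ε/(3.7D) = 9.74×10^-4; √(3.17ν²L/(gD³h_f)) = 5.63×10^-5
Q = -0.965·0.003685·ln(0.001031) = 0.02446 m³/s
Check: V = 1.44 m/s, Re = 2.67×10^5, f = 0.02817, h_f = 8.40 m ≈ 8.35 m ✓

Q ≈ 24.5 L/s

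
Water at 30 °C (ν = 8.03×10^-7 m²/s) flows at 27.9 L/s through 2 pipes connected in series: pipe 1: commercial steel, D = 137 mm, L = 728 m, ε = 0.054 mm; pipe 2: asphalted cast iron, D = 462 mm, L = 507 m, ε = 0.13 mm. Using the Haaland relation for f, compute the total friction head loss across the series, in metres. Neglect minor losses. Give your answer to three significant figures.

H ≈ 16.8 m

Pipe 1: V = 1.893 m/s, Re = 3.23×10^5, ε/D = 3.94×10^-4, f = 0.01733, h_1 = f(L/D)V²/2g = 16.82 m
Pipe 2: V = 0.1664 m/s, Re = 9.58×10^4, ε/D = 2.81×10^-4, f = 0.01924, h_2 = f(L/D)V²/2g = 0.02981 m
Series → Q common, losses add: H = Σh = 16.85 m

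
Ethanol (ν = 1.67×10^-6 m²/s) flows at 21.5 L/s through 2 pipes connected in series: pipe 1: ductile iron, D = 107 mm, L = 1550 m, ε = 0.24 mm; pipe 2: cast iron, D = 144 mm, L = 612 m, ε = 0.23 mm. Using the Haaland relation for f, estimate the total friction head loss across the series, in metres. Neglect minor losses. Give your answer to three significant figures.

H ≈ 115 m

Pipe 1: V = 2.391 m/s, Re = 1.53×10^5, ε/D = 0.00224, f = 0.02514, h_1 = f(L/D)V²/2g = 106.1 m
Pipe 2: V = 1.320 m/s, Re = 1.14×10^5, ε/D = 0.00160, f = 0.02367, h_2 = f(L/D)V²/2g = 8.934 m
Series → Q common, losses add: H = Σh = 115.0 m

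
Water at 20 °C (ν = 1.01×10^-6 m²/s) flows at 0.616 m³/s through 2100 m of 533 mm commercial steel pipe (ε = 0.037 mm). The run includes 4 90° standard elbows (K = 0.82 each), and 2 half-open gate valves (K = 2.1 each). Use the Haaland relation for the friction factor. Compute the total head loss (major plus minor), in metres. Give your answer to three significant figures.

V = 4Q/(πD²) = 2.761 m/s; V²/2g = 0.3885 m
Re = 1.46×10^6, ε/D = 6.94×10^-5 → f = 0.01243 (Haaland)
Major: h_f = f(L/D)·V²/2g = 0.01243·3940·0.3885 = 19.03 m
Minor: ΣK = 7.48; h_m = ΣK·V²/2g = 2.906 m
Total H_L = 19.03 + 2.906 = 21.93 m

H_L ≈ 21.9 m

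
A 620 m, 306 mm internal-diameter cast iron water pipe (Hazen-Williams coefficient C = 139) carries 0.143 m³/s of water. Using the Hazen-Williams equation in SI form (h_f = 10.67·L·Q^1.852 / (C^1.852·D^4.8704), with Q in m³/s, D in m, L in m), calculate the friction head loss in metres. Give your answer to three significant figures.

h_f ≈ 6.20 m

h_f = 10.67·620·0.143^1.852 / (139^1.852·0.306^4.8704) = 6.196 m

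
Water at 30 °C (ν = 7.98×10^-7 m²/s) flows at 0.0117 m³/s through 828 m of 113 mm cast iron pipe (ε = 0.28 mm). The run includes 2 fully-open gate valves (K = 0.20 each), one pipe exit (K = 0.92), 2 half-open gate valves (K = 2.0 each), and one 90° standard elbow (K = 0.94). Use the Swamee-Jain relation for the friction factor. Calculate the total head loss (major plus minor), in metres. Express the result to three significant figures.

H_L ≈ 13.6 m

V = 4Q/(πD²) = 1.167 m/s; V²/2g = 0.06937 m
Re = 1.65×10^5, ε/D = 0.00248 → f = 0.02593 (Swamee-Jain)
Major: h_f = f(L/D)·V²/2g = 0.02593·7327·0.06937 = 13.18 m
Minor: ΣK = 6.26; h_m = ΣK·V²/2g = 0.4343 m
Total H_L = 13.18 + 0.4343 = 13.62 m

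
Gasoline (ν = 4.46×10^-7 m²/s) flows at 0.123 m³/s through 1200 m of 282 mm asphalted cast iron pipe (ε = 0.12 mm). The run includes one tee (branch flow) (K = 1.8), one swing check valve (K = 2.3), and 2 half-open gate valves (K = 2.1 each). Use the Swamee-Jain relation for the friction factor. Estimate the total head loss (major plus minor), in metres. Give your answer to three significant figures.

H_L ≈ 15.7 m

V = 4Q/(πD²) = 1.969 m/s; V²/2g = 0.1977 m
Re = 1.25×10^6, ε/D = 4.26×10^-4 → f = 0.01666 (Swamee-Jain)
Major: h_f = f(L/D)·V²/2g = 0.01666·4255·0.1977 = 14.01 m
Minor: ΣK = 8.30; h_m = ΣK·V²/2g = 1.641 m
Total H_L = 14.01 + 1.641 = 15.65 m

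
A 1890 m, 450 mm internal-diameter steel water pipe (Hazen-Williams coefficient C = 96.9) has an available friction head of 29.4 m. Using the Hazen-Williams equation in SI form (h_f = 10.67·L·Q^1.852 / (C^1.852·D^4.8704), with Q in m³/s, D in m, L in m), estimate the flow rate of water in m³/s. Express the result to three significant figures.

Q ≈ 0.349 m³/s

Rearranging: Q = [h_f·C^1.852·D^4.8704 / (10.67·L)]^(1/1.852)
Q = [29.4·96.9^1.852·0.450^4.8704 / (10.67·1890)]^0.540 = 0.3490 m³/s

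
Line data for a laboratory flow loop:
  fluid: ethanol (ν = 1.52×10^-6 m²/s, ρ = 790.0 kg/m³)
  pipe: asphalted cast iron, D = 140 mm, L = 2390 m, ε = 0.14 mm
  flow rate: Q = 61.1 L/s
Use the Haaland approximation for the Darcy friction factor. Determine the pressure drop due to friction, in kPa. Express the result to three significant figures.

Δp ≈ 2160 kPa

V = 4Q/(πD²) = 4·0.0611/(π·0.140²) = 3.969 m/s
Re = VD/ν = 3.969·0.140/1.52×10^-6 = 3.66×10^5 → turbulent
ε/D = 0.14/140 = 0.00100
Haaland: f = 0.02038
h_f = f(L/D)V²/(2g) = 0.02038·(2390/0.140)·3.969²/(2·9.81) = 279.4 m
Δp = ρg·h_f = 790.0·9.81·279.4 = 2165 kPa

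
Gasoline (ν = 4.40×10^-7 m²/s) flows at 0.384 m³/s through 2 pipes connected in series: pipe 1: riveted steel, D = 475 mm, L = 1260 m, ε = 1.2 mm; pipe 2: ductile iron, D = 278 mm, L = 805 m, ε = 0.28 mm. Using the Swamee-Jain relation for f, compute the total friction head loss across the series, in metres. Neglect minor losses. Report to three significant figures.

H ≈ 133 m

Pipe 1: V = 2.167 m/s, Re = 2.34×10^6, ε/D = 0.00253, f = 0.02505, h_1 = f(L/D)V²/2g = 15.90 m
Pipe 2: V = 6.326 m/s, Re = 4.00×10^6, ε/D = 0.00101, f = 0.01978, h_2 = f(L/D)V²/2g = 116.9 m
Series → Q common, losses add: H = Σh = 132.8 m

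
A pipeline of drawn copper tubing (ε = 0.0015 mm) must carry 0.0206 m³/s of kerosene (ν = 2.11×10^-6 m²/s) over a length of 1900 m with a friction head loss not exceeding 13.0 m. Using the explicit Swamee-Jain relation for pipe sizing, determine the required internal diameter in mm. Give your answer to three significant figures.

D ≈ 159 mm

Swamee-Jain (Type III): D = 0.66·[ε^1.25·(LQ²/(gh_f))^4.75 + ν·Q^9.4·(L/(gh_f))^5.2]^0.04
LQ²/(gh_f) = 0.006322; L/(gh_f) = 14.90
Term 1 = ε^1.25·(…)^4.75 = 1.88×10^-18; Term 2 = ν·Q^9.4·(…)^5.2 = 3.76×10^-16
D = 0.66·(1.88×10^-18 + 3.76×10^-16)^0.04 = 0.1595 m = 159 mm
Check: V = 1.03 m/s, Re = 7.80×10^4, f = 0.01888, h_f = 12.2 m ≈ 13.0 m ✓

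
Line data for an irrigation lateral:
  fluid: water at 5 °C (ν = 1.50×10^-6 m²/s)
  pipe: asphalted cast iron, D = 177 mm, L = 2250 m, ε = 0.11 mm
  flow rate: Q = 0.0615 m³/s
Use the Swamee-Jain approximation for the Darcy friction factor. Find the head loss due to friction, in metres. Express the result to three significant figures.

V = 4Q/(πD²) = 4·0.0615/(π·0.177²) = 2.499 m/s
Re = VD/ν = 2.499·0.177/1.50×10^-6 = 2.95×10^5 → turbulent
ε/D = 0.11/177 = 6.21×10^-4
Swamee-Jain: f = 0.01901
h_f = f(L/D)V²/(2g) = 0.01901·(2250/0.177)·2.499²/(2·9.81) = 76.96 m

h_f ≈ 77.0 m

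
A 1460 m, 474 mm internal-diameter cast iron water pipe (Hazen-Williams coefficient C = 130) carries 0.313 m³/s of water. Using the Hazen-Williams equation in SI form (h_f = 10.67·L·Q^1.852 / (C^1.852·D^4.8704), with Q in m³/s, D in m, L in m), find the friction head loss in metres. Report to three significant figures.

h_f ≈ 8.36 m

h_f = 10.67·1460·0.313^1.852 / (130^1.852·0.474^4.8704) = 8.362 m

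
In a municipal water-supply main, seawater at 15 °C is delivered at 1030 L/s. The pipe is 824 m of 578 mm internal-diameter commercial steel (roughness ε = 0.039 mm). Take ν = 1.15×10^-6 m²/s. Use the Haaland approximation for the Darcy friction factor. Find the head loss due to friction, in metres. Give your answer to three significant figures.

V = 4Q/(πD²) = 4·1.03/(π·0.578²) = 3.925 m/s
Re = VD/ν = 3.925·0.578/1.15×10^-6 = 1.97×10^6 → turbulent
ε/D = 0.039/578 = 6.75×10^-5
Haaland: f = 0.01212
h_f = f(L/D)V²/(2g) = 0.01212·(824/0.578)·3.925²/(2·9.81) = 13.57 m

h_f ≈ 13.6 m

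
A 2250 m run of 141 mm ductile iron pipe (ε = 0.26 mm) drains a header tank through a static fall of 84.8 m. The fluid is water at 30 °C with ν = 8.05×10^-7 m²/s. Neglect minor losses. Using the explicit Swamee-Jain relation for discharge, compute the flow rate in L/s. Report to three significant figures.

Q ≈ 32.9 L/s

Swamee-Jain (Type II): Q = -0.965·√(gD⁵h_f/L)·ln[ε/(3.7D) + √(3.17ν²L/(gD³h_f))]
√(gD⁵h_f/L) = √(9.81·0.141⁵·84.8/2250) = 0.004539
ε/(3.7D) = 4.98×10^-4; √(3.17ν²L/(gD³h_f)) = 4.45×10^-5
Q = -0.965·0.004539·ln(5.429×10^-4) = 0.03293 m³/s
Check: V = 2.11 m/s, Re = 3.69×10^5, f = 0.02358, h_f = 85.3 m ≈ 84.8 m ✓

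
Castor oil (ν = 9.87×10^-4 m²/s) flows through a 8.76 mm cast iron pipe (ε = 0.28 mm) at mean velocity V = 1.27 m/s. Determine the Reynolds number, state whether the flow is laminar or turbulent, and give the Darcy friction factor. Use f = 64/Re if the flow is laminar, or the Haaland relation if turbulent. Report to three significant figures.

Re = VD/ν = 1.270·0.00876/9.87×10^-4 = 11.3
Re < 2300 → laminar → f = 64/Re = 5.678

Re ≈ 11.3; laminar; f = 64/Re ≈ 5.68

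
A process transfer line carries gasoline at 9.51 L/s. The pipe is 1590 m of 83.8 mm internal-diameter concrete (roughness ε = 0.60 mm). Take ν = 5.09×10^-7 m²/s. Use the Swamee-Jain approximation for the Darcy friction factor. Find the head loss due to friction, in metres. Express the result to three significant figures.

h_f ≈ 98.8 m

V = 4Q/(πD²) = 4·0.00951/(π·0.0838²) = 1.724 m/s
Re = VD/ν = 1.724·0.0838/5.09×10^-7 = 2.84×10^5 → turbulent
ε/D = 0.60/83.8 = 0.00716
Swamee-Jain: f = 0.03435
h_f = f(L/D)V²/(2g) = 0.03435·(1590/0.0838)·1.724²/(2·9.81) = 98.77 m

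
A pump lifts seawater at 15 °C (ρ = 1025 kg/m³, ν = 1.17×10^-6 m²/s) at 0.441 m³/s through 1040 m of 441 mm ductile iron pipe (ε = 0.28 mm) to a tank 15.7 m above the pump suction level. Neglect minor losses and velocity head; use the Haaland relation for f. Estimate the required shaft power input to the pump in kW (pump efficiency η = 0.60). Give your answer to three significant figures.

P_shaft ≈ 249 kW

V = 4Q/(πD²) = 2.887 m/s; Re = 1.09×10^6; ε/D = 6.35×10^-4; f = 0.01801
h_f = f(L/D)V²/2g = 18.04 m
Total head H = z + h_f = 15.7 + 18.04 = 33.74 m
P_hyd = ρgQH = 1025·9.81·0.441·33.74 = 149.6 kW
P_shaft = P_hyd/η = 149.6/0.60 = 249.4 kW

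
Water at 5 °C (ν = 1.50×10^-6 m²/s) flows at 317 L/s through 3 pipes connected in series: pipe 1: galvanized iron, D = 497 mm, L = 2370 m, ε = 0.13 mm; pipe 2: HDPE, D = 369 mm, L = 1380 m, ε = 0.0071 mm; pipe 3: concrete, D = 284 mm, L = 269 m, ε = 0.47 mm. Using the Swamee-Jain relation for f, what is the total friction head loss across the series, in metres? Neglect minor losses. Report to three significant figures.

H ≈ 58.8 m

Pipe 1: V = 1.634 m/s, Re = 5.41×10^5, ε/D = 2.62×10^-4, f = 0.01597, h_1 = f(L/D)V²/2g = 10.36 m
Pipe 2: V = 2.964 m/s, Re = 7.29×10^5, ε/D = 1.92×10^-5, f = 0.01263, h_2 = f(L/D)V²/2g = 21.15 m
Pipe 3: V = 5.004 m/s, Re = 9.47×10^5, ε/D = 0.00165, f = 0.02259, h_3 = f(L/D)V²/2g = 27.31 m
Series → Q common, losses add: H = Σh = 58.82 m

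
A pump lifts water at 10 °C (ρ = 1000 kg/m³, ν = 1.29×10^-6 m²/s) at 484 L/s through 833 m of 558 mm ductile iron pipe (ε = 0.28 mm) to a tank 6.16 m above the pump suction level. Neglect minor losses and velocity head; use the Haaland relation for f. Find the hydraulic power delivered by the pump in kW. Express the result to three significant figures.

V = 4Q/(πD²) = 1.979 m/s; Re = 8.56×10^5; ε/D = 5.02×10^-4; f = 0.01726
h_f = f(L/D)V²/2g = 5.143 m
Total head H = z + h_f = 6.16 + 5.143 = 11.30 m
P_hyd = ρgQH = 1000·9.81·0.484·11.30 = 53.67 kW

P_hyd ≈ 53.7 kW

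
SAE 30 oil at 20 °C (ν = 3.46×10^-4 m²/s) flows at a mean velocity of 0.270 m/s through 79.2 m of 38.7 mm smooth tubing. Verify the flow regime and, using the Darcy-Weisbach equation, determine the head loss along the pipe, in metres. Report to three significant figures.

h_f ≈ 16.1 m

Re = VD/ν = 0.270·0.03870/3.46×10^-4 = 30.2 → laminar (Re < 2300)
f = 64/Re = 2.119
h_f = f(L/D)V²/(2g) = 2.119·(79.2/0.03870)·0.270²/(2·9.81) = 16.11 m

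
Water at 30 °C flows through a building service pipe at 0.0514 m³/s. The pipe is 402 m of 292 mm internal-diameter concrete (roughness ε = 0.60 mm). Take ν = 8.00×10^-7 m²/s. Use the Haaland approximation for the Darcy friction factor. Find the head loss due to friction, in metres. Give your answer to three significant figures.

h_f ≈ 1.00 m

V = 4Q/(πD²) = 4·0.0514/(π·0.292²) = 0.7676 m/s
Re = VD/ν = 0.7676·0.292/8.00×10^-7 = 2.80×10^5 → turbulent
ε/D = 0.60/292 = 0.00205
Haaland: f = 0.02419
h_f = f(L/D)V²/(2g) = 0.02419·(402/0.292)·0.7676²/(2·9.81) = 1.000 m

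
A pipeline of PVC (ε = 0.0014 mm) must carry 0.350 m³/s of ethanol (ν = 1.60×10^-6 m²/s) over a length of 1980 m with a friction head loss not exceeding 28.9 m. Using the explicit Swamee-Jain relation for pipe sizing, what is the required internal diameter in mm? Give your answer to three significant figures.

Swamee-Jain (Type III): D = 0.66·[ε^1.25·(LQ²/(gh_f))^4.75 + ν·Q^9.4·(L/(gh_f))^5.2]^0.04
LQ²/(gh_f) = 0.8555; L/(gh_f) = 6.984
Term 1 = ε^1.25·(…)^4.75 = 2.29×10^-8; Term 2 = ν·Q^9.4·(…)^5.2 = 2.03×10^-6
D = 0.66·(2.29×10^-8 + 2.03×10^-6)^0.04 = 0.3909 m = 391 mm
Check: V = 2.92 m/s, Re = 7.13×10^5, f = 0.01237, h_f = 27.2 m ≈ 28.9 m ✓

D ≈ 391 mm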